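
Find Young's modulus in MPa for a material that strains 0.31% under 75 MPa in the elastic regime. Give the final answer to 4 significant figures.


E = sigma / epsilon
epsilon = 0.31% = 3.1e-03
E = 75 / 3.1e-03
E = 24190 MPa


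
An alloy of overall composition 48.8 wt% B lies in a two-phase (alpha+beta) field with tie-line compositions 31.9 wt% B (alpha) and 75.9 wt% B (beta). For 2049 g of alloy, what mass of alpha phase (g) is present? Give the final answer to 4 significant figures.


f_alpha = (C_beta - C0) / (C_beta - C_alpha)
f_alpha = (75.9 - 48.8) / (75.9 - 31.9) = 0.615909
m_alpha = f_alpha * m_total = 0.615909 * 2049 = 1262 g


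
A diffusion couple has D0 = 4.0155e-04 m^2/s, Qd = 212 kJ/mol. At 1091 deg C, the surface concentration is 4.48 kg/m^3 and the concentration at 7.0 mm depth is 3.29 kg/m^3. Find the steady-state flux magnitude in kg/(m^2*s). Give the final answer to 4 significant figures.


Step 1: D = D0 * exp(-Qd/(R*T))
T = 1091 + 273.15 = 1364.15 K
D = 4.0155e-04 * exp(-212e3 / (8.314 * 1364.15)) = 3.06026e-12 m^2/s
Step 2: J = D * (C1 - C2) / dx
J = 3.06026e-12 * (4.48 - 3.29) / 7e-03
J = 5.202e-10 kg/(m^2*s)


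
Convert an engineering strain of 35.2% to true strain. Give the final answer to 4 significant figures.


epsilon_true = ln(1 + epsilon_eng)
epsilon_true = ln(1 + 0.352)
epsilon_true = 0.3016


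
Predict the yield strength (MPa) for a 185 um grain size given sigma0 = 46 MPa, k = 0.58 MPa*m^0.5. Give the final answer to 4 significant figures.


sigma_y = sigma0 + k / sqrt(d)
d = 185 um = 1.85e-04 m
sigma_y = 46 + 0.58 / sqrt(1.85e-04)
sigma_y = 88.64 MPa


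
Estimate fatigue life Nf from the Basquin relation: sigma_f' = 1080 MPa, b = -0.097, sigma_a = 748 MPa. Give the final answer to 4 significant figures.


sigma_a = sigma_f' * (2*Nf)^b
2*Nf = (sigma_a / sigma_f')^(1/b)
2*Nf = (748 / 1080)^(1/-0.097)
2*Nf = 44.1122
Nf = 22.06 cycles


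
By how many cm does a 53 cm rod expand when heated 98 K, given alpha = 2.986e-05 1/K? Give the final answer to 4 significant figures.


dL = L0 * alpha * dT
dL = 53 * 2.986e-05 * 98
dL = 0.1551 cm


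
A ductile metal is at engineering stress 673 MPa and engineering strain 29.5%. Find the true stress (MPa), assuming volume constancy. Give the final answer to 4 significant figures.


sigma_true = sigma_eng * (1 + epsilon_eng)
sigma_true = 673 * (1 + 0.295)
sigma_true = 871.5 MPa


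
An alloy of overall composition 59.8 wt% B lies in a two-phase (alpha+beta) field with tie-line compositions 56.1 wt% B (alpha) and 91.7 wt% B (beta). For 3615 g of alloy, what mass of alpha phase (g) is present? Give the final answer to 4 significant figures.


f_alpha = (C_beta - C0) / (C_beta - C_alpha)
f_alpha = (91.7 - 59.8) / (91.7 - 56.1) = 0.896067
m_alpha = f_alpha * m_total = 0.896067 * 3615 = 3239 g


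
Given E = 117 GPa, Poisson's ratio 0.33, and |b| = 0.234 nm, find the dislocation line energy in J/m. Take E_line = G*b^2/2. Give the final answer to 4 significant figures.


Step 1: G = E / (2*(1+nu))
G = 117 / (2*(1+0.33)) = 43.985 GPa = 4.3985e+10 Pa
Step 2: E_line = G*b^2/2
b = 0.234 nm = 2.34e-10 m
E_line = 0.5 * 4.3985e+10 * (2.34e-10)^2 = 1.204e-09 J/m


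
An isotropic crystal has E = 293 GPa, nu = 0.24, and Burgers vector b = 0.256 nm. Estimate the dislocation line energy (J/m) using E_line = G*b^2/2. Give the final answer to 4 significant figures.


Step 1: G = E / (2*(1+nu))
G = 293 / (2*(1+0.24)) = 118.145 GPa = 1.18145e+11 Pa
Step 2: E_line = G*b^2/2
b = 0.256 nm = 2.56e-10 m
E_line = 0.5 * 1.18145e+11 * (2.56e-10)^2 = 3.871e-09 J/m


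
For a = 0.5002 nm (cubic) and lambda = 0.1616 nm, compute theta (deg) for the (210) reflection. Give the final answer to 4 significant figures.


d = a / sqrt(h^2+k^2+l^2)
d = 0.5002 / sqrt(5) = 0.223696 nm
lambda = 2*d*sin(theta)  =>  sin(theta) = lambda / (2*d)
sin(theta) = 0.1616 / (2 * 0.223696) = 0.361204
theta = 21.17 deg


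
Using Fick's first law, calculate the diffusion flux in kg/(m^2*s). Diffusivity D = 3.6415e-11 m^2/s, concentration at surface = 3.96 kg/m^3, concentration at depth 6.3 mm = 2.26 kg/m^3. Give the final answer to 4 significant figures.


J = -D * (dC/dx) = D * (C1 - C2) / dx
J = 3.6415e-11 * (3.96 - 2.26) / 6.3e-03
J = 9.826e-09 kg/(m^2*s)


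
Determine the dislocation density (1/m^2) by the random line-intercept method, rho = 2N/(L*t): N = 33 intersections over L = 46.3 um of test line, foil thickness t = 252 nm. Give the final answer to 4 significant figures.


rho = 2N / (L * t)
L = 46.3 um = 4.63e-05 m, t = 252 nm = 2.52e-07 m
rho = 2 * 33 / (4.63e-05 * 2.52e-07)
rho = 5.657e+12 1/m^2


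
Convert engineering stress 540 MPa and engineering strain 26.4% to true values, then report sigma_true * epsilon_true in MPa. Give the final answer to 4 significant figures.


sigma_true = sigma_eng * (1 + epsilon_eng)
sigma_true = 540 * (1 + 0.264) = 682.56 MPa
epsilon_true = ln(1 + epsilon_eng)
epsilon_true = ln(1 + 0.264) = 0.234281
sigma_true * epsilon_true = 682.56 * 0.234281 = 159.9 MPa


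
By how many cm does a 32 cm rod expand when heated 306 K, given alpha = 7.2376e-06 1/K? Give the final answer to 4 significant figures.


dL = L0 * alpha * dT
dL = 32 * 7.2376e-06 * 306
dL = 0.07087 cm


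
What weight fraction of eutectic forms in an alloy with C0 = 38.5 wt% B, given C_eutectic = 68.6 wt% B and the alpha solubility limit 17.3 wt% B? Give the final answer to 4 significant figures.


f_primary = (C_e - C0) / (C_e - C_alpha_max)
f_primary = (68.6 - 38.5) / (68.6 - 17.3)
f_primary = 0.586745
f_eutectic = 1 - 0.586745 = 0.4133


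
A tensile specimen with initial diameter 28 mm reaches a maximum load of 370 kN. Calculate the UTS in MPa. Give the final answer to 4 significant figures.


A0 = pi*(d/2)^2 = pi*(28/2)^2 = 615.752 mm^2
UTS = F_max / A0 = 370*1000 / 615.752
UTS = 600.9 MPa


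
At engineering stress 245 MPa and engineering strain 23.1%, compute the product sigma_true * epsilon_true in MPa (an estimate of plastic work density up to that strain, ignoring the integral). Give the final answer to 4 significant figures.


sigma_true = sigma_eng * (1 + epsilon_eng)
sigma_true = 245 * (1 + 0.231) = 301.595 MPa
epsilon_true = ln(1 + epsilon_eng)
epsilon_true = ln(1 + 0.231) = 0.207827
sigma_true * epsilon_true = 301.595 * 0.207827 = 62.68 MPa


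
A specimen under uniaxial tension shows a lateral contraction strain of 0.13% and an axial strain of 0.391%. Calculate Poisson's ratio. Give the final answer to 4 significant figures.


nu = -epsilon_lat / epsilon_axial
Lateral strain is contraction (negative), so using magnitudes:
nu = 0.13 / 0.391
nu = 0.3325


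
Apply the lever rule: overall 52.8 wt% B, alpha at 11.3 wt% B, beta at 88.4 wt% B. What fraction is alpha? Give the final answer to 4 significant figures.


f_alpha = (C_beta - C0) / (C_beta - C_alpha)
f_alpha = (88.4 - 52.8) / (88.4 - 11.3)
f_alpha = 0.4617


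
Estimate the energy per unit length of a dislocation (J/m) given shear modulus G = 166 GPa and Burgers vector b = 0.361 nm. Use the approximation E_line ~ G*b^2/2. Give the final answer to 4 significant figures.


E = G*b^2/2
b = 0.361 nm = 3.61e-10 m
G = 166 GPa = 1.66e+11 Pa
E = 0.5 * 1.66e+11 * (3.61e-10)^2
E = 1.082e-08 J/m


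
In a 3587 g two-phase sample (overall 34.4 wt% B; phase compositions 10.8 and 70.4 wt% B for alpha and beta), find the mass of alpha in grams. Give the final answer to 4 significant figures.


f_alpha = (C_beta - C0) / (C_beta - C_alpha)
f_alpha = (70.4 - 34.4) / (70.4 - 10.8) = 0.604027
m_alpha = f_alpha * m_total = 0.604027 * 3587 = 2167 g


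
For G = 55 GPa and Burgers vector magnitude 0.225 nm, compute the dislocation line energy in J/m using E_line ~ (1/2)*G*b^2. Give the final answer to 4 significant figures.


E = G*b^2/2
b = 0.225 nm = 2.25e-10 m
G = 55 GPa = 5.5e+10 Pa
E = 0.5 * 5.5e+10 * (2.25e-10)^2
E = 1.392e-09 J/m


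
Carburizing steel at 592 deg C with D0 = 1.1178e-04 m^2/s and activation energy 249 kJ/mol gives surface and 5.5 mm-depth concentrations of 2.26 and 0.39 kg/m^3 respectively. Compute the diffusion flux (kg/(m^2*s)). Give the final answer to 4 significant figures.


Step 1: D = D0 * exp(-Qd/(R*T))
T = 592 + 273.15 = 865.15 K
D = 1.1178e-04 * exp(-249e3 / (8.314 * 865.15)) = 1.033e-19 m^2/s
Step 2: J = D * (C1 - C2) / dx
J = 1.033e-19 * (2.26 - 0.39) / 5.5e-03
J = 3.512e-17 kg/(m^2*s)


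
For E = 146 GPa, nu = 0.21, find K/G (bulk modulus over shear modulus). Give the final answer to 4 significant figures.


G = E / (2*(1+nu))
G = 146 / (2*(1+0.21)) = 60.3306 GPa
K = E / (3*(1-2*nu))
K = 146 / (3*(1-2*0.21)) = 83.908 GPa
K/G = 83.908 / 60.3306 = 1.391


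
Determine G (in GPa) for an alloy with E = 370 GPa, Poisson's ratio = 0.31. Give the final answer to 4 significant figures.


G = E / (2*(1+nu))
G = 370 / (2*(1+0.31))
G = 141.2 GPa


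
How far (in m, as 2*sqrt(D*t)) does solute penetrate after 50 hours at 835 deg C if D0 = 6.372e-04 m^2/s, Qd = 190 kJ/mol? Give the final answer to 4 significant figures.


Step 1: D = D0 * exp(-Qd/(R*T))
T = 1108.15 K
D = 6.372e-04 * exp(-190e3 / (8.314 * 1108.15)) = 7.0463e-13 m^2/s
Step 2: L = 2*sqrt(D*t)
t = 50 h = 180000 s
L = 2*sqrt(7.0463e-13 * 180000) = 7.123e-04 m


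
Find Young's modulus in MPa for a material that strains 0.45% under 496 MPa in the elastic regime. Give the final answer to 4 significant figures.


E = sigma / epsilon
epsilon = 0.45% = 4.5e-03
E = 496 / 4.5e-03
E = 110200 MPa


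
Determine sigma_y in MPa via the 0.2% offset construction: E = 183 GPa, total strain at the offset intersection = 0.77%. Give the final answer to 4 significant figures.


Offset strain = 0.002
Elastic strain at yield = total_strain - offset = 7.7e-03 - 0.002 = 5.7e-03
sigma_y = E * elastic_strain = 183000 * 5.7e-03
sigma_y = 1043 MPa


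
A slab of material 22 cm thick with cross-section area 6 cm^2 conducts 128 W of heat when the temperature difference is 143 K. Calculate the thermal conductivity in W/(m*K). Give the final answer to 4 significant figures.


k = Q*L / (A*dT)
L = 0.22 m, A = 6e-04 m^2
k = 128 * 0.22 / (6e-04 * 143)
k = 328.2 W/(m*K)


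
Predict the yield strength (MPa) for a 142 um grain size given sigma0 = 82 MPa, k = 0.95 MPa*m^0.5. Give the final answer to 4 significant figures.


sigma_y = sigma0 + k / sqrt(d)
d = 142 um = 1.42e-04 m
sigma_y = 82 + 0.95 / sqrt(1.42e-04)
sigma_y = 161.7 MPa


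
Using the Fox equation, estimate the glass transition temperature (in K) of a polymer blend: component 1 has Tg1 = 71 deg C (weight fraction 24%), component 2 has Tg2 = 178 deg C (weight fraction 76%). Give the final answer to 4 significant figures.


1/Tg = w1/Tg1 + w2/Tg2 (in Kelvin)
Tg1 = 344.15 K, Tg2 = 451.15 K
1/Tg = 0.24/344.15 + 0.76/451.15
Tg = 419.8 K


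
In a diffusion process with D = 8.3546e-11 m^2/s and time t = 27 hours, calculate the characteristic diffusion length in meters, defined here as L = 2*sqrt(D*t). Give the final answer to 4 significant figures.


t = 27 hr = 97200 s
Diffusion length = 2*sqrt(D*t)
= 2*sqrt(8.3546e-11 * 97200)
= 5.699e-03 m


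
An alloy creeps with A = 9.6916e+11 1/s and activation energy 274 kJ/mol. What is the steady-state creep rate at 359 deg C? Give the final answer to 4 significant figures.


rate = A * exp(-Q / (R*T))
T = 359 + 273.15 = 632.15 K
rate = 9.6916e+11 * exp(-274e3 / (8.314 * 632.15))
rate = 2.213e-11 1/s


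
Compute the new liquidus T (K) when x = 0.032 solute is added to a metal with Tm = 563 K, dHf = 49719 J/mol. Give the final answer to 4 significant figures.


dT = R*Tm^2*x / dHf
dT = 8.314 * 563^2 * 0.032 / 49719
dT = 1.69611 K
T_new = 563 - 1.69611 = 561.3 K


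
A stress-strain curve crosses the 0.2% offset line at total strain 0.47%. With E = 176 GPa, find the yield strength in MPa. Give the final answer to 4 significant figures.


Offset strain = 0.002
Elastic strain at yield = total_strain - offset = 4.7e-03 - 0.002 = 2.7e-03
sigma_y = E * elastic_strain = 176000 * 2.7e-03
sigma_y = 475.2 MPa


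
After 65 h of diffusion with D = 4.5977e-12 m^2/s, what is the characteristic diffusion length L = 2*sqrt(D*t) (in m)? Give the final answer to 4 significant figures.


t = 65 hr = 234000 s
Diffusion length = 2*sqrt(D*t)
= 2*sqrt(4.5977e-12 * 234000)
= 2.074e-03 m


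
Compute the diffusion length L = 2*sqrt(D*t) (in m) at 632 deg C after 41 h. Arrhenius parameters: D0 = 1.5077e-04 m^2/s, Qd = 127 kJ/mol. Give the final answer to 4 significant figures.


Step 1: D = D0 * exp(-Qd/(R*T))
T = 905.15 K
D = 1.5077e-04 * exp(-127e3 / (8.314 * 905.15)) = 7.0648e-12 m^2/s
Step 2: L = 2*sqrt(D*t)
t = 41 h = 147600 s
L = 2*sqrt(7.0648e-12 * 147600) = 2.042e-03 m


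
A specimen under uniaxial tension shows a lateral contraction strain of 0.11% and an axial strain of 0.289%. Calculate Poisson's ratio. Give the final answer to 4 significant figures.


nu = -epsilon_lat / epsilon_axial
Lateral strain is contraction (negative), so using magnitudes:
nu = 0.11 / 0.289
nu = 0.3806


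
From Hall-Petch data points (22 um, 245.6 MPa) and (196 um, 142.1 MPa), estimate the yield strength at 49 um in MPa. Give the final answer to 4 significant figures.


sigma_y = sigma0 + k / sqrt(d)
1/sqrt(d1) = 1/sqrt(2.2e-05) = 213.201;  1/sqrt(d2) = 71.4286
k = (sigma1 - sigma2) / (1/sqrt(d1) - 1/sqrt(d2)) = (245.6 - 142.1) / (213.201 - 71.4286) = 0.730045 MPa*m^0.5
sigma0 = sigma1 - k/sqrt(d1) = 245.6 - 0.730045*213.201 = 89.954 MPa
sigma_y(d3) = 89.954 + 0.730045 / sqrt(4.9e-05) = 194.2 MPa


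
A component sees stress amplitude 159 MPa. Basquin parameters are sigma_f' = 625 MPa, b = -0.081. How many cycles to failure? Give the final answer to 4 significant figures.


sigma_a = sigma_f' * (2*Nf)^b
2*Nf = (sigma_a / sigma_f')^(1/b)
2*Nf = (159 / 625)^(1/-0.081)
2*Nf = 2.18421e+07
Nf = 1.092e+07 cycles


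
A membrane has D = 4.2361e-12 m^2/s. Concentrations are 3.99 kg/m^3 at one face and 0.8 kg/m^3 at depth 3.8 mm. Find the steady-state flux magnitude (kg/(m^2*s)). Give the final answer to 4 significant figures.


J = -D * (dC/dx) = D * (C1 - C2) / dx
J = 4.2361e-12 * (3.99 - 0.8) / 3.8e-03
J = 3.556e-09 kg/(m^2*s)


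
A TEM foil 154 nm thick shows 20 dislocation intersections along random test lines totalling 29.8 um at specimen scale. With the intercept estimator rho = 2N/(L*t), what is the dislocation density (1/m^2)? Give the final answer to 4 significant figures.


rho = 2N / (L * t)
L = 29.8 um = 2.98e-05 m, t = 154 nm = 1.54e-07 m
rho = 2 * 20 / (2.98e-05 * 1.54e-07)
rho = 8.716e+12 1/m^2


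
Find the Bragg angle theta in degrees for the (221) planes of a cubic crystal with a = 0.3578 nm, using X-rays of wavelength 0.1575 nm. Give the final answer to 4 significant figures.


d = a / sqrt(h^2+k^2+l^2)
d = 0.3578 / sqrt(9) = 0.119267 nm
lambda = 2*d*sin(theta)  =>  sin(theta) = lambda / (2*d)
sin(theta) = 0.1575 / (2 * 0.119267) = 0.660285
theta = 41.32 deg


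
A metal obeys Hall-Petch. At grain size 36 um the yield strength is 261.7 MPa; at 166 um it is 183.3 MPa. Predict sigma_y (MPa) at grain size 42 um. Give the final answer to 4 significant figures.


sigma_y = sigma0 + k / sqrt(d)
1/sqrt(d1) = 1/sqrt(3.6e-05) = 166.667;  1/sqrt(d2) = 77.6151
k = (sigma1 - sigma2) / (1/sqrt(d1) - 1/sqrt(d2)) = (261.7 - 183.3) / (166.667 - 77.6151) = 0.880388 MPa*m^0.5
sigma0 = sigma1 - k/sqrt(d1) = 261.7 - 0.880388*166.667 = 114.969 MPa
sigma_y(d3) = 114.969 + 0.880388 / sqrt(4.2e-05) = 250.8 MPa


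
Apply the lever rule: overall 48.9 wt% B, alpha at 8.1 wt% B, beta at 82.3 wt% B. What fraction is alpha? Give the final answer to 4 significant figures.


f_alpha = (C_beta - C0) / (C_beta - C_alpha)
f_alpha = (82.3 - 48.9) / (82.3 - 8.1)
f_alpha = 0.4501


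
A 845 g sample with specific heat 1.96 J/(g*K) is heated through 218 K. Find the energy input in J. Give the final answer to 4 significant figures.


Q = m * cp * dT
Q = 845 * 1.96 * 218
Q = 361100 J


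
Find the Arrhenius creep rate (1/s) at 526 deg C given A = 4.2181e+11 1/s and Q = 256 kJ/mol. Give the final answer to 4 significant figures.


rate = A * exp(-Q / (R*T))
T = 526 + 273.15 = 799.15 K
rate = 4.2181e+11 * exp(-256e3 / (8.314 * 799.15))
rate = 7.792e-06 1/s


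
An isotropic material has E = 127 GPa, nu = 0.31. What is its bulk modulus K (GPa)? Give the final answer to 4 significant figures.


K = E / (3*(1-2*nu))
K = 127 / (3*(1-2*0.31))
K = 111.4 GPa


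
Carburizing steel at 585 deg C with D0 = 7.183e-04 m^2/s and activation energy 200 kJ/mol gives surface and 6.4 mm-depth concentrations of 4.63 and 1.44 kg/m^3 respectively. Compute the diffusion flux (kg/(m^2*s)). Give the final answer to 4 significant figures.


Step 1: D = D0 * exp(-Qd/(R*T))
T = 585 + 273.15 = 858.15 K
D = 7.183e-04 * exp(-200e3 / (8.314 * 858.15)) = 4.80936e-16 m^2/s
Step 2: J = D * (C1 - C2) / dx
J = 4.80936e-16 * (4.63 - 1.44) / 6.4e-03
J = 2.397e-13 kg/(m^2*s)


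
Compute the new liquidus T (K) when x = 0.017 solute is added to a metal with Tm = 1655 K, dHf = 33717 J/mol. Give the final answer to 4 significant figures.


dT = R*Tm^2*x / dHf
dT = 8.314 * 1655^2 * 0.017 / 33717
dT = 11.4817 K
T_new = 1655 - 11.4817 = 1644 K


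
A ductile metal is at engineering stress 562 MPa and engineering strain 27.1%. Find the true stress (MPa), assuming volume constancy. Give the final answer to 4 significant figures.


sigma_true = sigma_eng * (1 + epsilon_eng)
sigma_true = 562 * (1 + 0.271)
sigma_true = 714.3 MPa


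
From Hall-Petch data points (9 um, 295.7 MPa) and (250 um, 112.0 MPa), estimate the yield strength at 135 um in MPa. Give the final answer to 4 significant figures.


sigma_y = sigma0 + k / sqrt(d)
1/sqrt(d1) = 1/sqrt(9e-06) = 333.333;  1/sqrt(d2) = 63.2456
k = (sigma1 - sigma2) / (1/sqrt(d1) - 1/sqrt(d2)) = (295.7 - 112.0) / (333.333 - 63.2456) = 0.680149 MPa*m^0.5
sigma0 = sigma1 - k/sqrt(d1) = 295.7 - 0.680149*333.333 = 68.9836 MPa
sigma_y(d3) = 68.9836 + 0.680149 / sqrt(1.35e-04) = 127.5 MPa


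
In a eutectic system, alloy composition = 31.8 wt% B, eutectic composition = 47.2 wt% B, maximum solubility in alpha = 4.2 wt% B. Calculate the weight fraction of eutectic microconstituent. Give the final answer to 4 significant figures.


f_primary = (C_e - C0) / (C_e - C_alpha_max)
f_primary = (47.2 - 31.8) / (47.2 - 4.2)
f_primary = 0.35814
f_eutectic = 1 - 0.35814 = 0.6419


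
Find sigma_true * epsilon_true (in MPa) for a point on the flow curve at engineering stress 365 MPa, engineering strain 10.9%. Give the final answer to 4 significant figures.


sigma_true = sigma_eng * (1 + epsilon_eng)
sigma_true = 365 * (1 + 0.109) = 404.785 MPa
epsilon_true = ln(1 + epsilon_eng)
epsilon_true = ln(1 + 0.109) = 0.103459
sigma_true * epsilon_true = 404.785 * 0.103459 = 41.88 MPa


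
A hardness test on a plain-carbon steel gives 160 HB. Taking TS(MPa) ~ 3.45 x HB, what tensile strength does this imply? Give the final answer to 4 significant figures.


TS (MPa) = 3.45 * HB
TS = 3.45 * 160
TS = 552 MPa


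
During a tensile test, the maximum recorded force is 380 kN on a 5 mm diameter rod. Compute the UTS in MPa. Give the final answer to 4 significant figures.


A0 = pi*(d/2)^2 = pi*(5/2)^2 = 19.635 mm^2
UTS = F_max / A0 = 380*1000 / 19.635
UTS = 19350 MPa


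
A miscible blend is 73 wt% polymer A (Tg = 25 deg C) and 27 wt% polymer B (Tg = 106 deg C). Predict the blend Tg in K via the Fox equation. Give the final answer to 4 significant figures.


1/Tg = w1/Tg1 + w2/Tg2 (in Kelvin)
Tg1 = 298.15 K, Tg2 = 379.15 K
1/Tg = 0.73/298.15 + 0.27/379.15
Tg = 316.4 K


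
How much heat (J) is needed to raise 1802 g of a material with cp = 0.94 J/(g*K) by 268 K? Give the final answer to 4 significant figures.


Q = m * cp * dT
Q = 1802 * 0.94 * 268
Q = 454000 J


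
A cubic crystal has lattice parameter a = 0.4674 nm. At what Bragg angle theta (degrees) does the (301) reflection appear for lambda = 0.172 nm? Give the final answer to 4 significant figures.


d = a / sqrt(h^2+k^2+l^2)
d = 0.4674 / sqrt(10) = 0.147805 nm
lambda = 2*d*sin(theta)  =>  sin(theta) = lambda / (2*d)
sin(theta) = 0.172 / (2 * 0.147805) = 0.581848
theta = 35.58 deg


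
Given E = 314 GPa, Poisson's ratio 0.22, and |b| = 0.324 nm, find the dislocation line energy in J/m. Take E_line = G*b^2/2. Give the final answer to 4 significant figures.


Step 1: G = E / (2*(1+nu))
G = 314 / (2*(1+0.22)) = 128.689 GPa = 1.28689e+11 Pa
Step 2: E_line = G*b^2/2
b = 0.324 nm = 3.24e-10 m
E_line = 0.5 * 1.28689e+11 * (3.24e-10)^2 = 6.755e-09 J/m


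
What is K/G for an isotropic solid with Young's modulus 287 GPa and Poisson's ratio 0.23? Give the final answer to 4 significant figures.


G = E / (2*(1+nu))
G = 287 / (2*(1+0.23)) = 116.667 GPa
K = E / (3*(1-2*nu))
K = 287 / (3*(1-2*0.23)) = 177.16 GPa
K/G = 177.16 / 116.667 = 1.519


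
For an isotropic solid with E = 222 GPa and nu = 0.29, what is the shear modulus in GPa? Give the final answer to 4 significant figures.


G = E / (2*(1+nu))
G = 222 / (2*(1+0.29))
G = 86.05 GPa


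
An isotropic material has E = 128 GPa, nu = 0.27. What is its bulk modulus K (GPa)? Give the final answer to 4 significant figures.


K = E / (3*(1-2*nu))
K = 128 / (3*(1-2*0.27))
K = 92.75 GPa


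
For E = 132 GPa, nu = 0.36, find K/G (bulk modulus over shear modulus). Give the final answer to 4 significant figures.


G = E / (2*(1+nu))
G = 132 / (2*(1+0.36)) = 48.5294 GPa
K = E / (3*(1-2*nu))
K = 132 / (3*(1-2*0.36)) = 157.143 GPa
K/G = 157.143 / 48.5294 = 3.238


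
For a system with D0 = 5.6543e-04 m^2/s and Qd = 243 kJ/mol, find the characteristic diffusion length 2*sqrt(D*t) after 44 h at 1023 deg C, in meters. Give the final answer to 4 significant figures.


Step 1: D = D0 * exp(-Qd/(R*T))
T = 1296.15 K
D = 5.6543e-04 * exp(-243e3 / (8.314 * 1296.15)) = 9.10256e-14 m^2/s
Step 2: L = 2*sqrt(D*t)
t = 44 h = 158400 s
L = 2*sqrt(9.10256e-14 * 158400) = 2.402e-04 m


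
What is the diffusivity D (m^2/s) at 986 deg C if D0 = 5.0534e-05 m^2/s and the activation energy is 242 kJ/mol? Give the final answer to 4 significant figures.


D = D0 * exp(-Qd / (R*T))
T = 1259.15 K
D = 5.0534e-05 * exp(-242e3 / (8.314 * 1259.15))
D = 4.614e-15 m^2/s


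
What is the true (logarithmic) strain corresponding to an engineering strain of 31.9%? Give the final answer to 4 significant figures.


epsilon_true = ln(1 + epsilon_eng)
epsilon_true = ln(1 + 0.319)
epsilon_true = 0.2769


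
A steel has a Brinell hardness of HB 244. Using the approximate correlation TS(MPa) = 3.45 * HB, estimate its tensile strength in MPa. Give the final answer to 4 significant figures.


TS (MPa) = 3.45 * HB
TS = 3.45 * 244
TS = 841.8 MPa


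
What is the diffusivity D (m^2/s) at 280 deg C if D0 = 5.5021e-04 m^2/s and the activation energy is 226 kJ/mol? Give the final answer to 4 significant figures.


D = D0 * exp(-Qd / (R*T))
T = 553.15 K
D = 5.5021e-04 * exp(-226e3 / (8.314 * 553.15))
D = 2.502e-25 m^2/s


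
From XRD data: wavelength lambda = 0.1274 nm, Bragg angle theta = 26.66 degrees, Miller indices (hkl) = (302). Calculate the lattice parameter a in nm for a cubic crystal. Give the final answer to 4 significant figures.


d = lambda / (2*sin(theta))
d = 0.1274 / (2*sin(26.66 deg))
d = 0.141967 nm
a = d * sqrt(h^2+k^2+l^2) = 0.141967 * sqrt(13)
a = 0.5119 nm


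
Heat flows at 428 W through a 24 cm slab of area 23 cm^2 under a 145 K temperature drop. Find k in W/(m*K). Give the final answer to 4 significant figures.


k = Q*L / (A*dT)
L = 0.24 m, A = 2.3e-03 m^2
k = 428 * 0.24 / (2.3e-03 * 145)
k = 308 W/(m*K)


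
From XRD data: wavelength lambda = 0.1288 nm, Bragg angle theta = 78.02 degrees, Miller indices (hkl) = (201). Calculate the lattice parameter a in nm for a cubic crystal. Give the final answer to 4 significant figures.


d = lambda / (2*sin(theta))
d = 0.1288 / (2*sin(78.02 deg))
d = 0.0658339 nm
a = d * sqrt(h^2+k^2+l^2) = 0.0658339 * sqrt(5)
a = 0.1472 nm


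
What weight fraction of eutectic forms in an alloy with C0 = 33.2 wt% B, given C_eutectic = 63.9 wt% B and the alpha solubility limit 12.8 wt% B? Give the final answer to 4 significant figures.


f_primary = (C_e - C0) / (C_e - C_alpha_max)
f_primary = (63.9 - 33.2) / (63.9 - 12.8)
f_primary = 0.600783
f_eutectic = 1 - 0.600783 = 0.3992


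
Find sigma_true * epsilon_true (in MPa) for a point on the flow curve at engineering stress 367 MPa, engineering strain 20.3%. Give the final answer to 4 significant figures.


sigma_true = sigma_eng * (1 + epsilon_eng)
sigma_true = 367 * (1 + 0.203) = 441.501 MPa
epsilon_true = ln(1 + epsilon_eng)
epsilon_true = ln(1 + 0.203) = 0.184818
sigma_true * epsilon_true = 441.501 * 0.184818 = 81.6 MPa


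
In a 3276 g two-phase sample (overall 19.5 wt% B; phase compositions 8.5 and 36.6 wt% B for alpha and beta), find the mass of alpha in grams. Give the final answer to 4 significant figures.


f_alpha = (C_beta - C0) / (C_beta - C_alpha)
f_alpha = (36.6 - 19.5) / (36.6 - 8.5) = 0.608541
m_alpha = f_alpha * m_total = 0.608541 * 3276 = 1994 g


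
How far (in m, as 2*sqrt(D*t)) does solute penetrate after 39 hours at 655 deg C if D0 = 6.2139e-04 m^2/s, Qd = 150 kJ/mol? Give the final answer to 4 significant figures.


Step 1: D = D0 * exp(-Qd/(R*T))
T = 928.15 K
D = 6.2139e-04 * exp(-150e3 / (8.314 * 928.15)) = 2.24556e-12 m^2/s
Step 2: L = 2*sqrt(D*t)
t = 39 h = 140400 s
L = 2*sqrt(2.24556e-12 * 140400) = 1.123e-03 m


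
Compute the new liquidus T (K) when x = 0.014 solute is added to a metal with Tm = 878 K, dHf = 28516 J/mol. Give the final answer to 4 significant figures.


dT = R*Tm^2*x / dHf
dT = 8.314 * 878^2 * 0.014 / 28516
dT = 3.14658 K
T_new = 878 - 3.14658 = 874.9 K


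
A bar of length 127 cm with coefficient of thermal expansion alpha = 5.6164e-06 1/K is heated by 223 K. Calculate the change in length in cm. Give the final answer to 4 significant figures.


dL = L0 * alpha * dT
dL = 127 * 5.6164e-06 * 223
dL = 0.1591 cm


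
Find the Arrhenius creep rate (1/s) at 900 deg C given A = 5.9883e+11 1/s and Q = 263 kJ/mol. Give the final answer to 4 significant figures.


rate = A * exp(-Q / (R*T))
T = 900 + 273.15 = 1173.15 K
rate = 5.9883e+11 * exp(-263e3 / (8.314 * 1173.15))
rate = 1.166 1/s


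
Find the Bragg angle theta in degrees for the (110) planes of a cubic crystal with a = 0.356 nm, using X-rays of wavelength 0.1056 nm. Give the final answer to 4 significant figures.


d = a / sqrt(h^2+k^2+l^2)
d = 0.356 / sqrt(2) = 0.25173 nm
lambda = 2*d*sin(theta)  =>  sin(theta) = lambda / (2*d)
sin(theta) = 0.1056 / (2 * 0.25173) = 0.209749
theta = 12.11 deg


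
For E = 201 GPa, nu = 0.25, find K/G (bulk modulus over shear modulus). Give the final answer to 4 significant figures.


G = E / (2*(1+nu))
G = 201 / (2*(1+0.25)) = 80.4 GPa
K = E / (3*(1-2*nu))
K = 201 / (3*(1-2*0.25)) = 134 GPa
K/G = 134 / 80.4 = 1.667


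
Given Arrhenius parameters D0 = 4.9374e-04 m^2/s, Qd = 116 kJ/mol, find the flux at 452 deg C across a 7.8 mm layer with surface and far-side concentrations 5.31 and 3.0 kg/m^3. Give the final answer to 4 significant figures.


Step 1: D = D0 * exp(-Qd/(R*T))
T = 452 + 273.15 = 725.15 K
D = 4.9374e-04 * exp(-116e3 / (8.314 * 725.15)) = 2.17462e-12 m^2/s
Step 2: J = D * (C1 - C2) / dx
J = 2.17462e-12 * (5.31 - 3.0) / 7.8e-03
J = 6.44e-10 kg/(m^2*s)


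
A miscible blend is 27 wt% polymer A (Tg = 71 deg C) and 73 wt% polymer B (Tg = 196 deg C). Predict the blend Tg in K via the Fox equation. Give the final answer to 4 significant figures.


1/Tg = w1/Tg1 + w2/Tg2 (in Kelvin)
Tg1 = 344.15 K, Tg2 = 469.15 K
1/Tg = 0.27/344.15 + 0.73/469.15
Tg = 427.3 K


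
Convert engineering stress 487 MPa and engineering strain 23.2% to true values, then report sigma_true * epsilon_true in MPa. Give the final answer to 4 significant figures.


sigma_true = sigma_eng * (1 + epsilon_eng)
sigma_true = 487 * (1 + 0.232) = 599.984 MPa
epsilon_true = ln(1 + epsilon_eng)
epsilon_true = ln(1 + 0.232) = 0.208639
sigma_true * epsilon_true = 599.984 * 0.208639 = 125.2 MPa


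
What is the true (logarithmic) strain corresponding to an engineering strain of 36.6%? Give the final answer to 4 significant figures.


epsilon_true = ln(1 + epsilon_eng)
epsilon_true = ln(1 + 0.366)
epsilon_true = 0.3119


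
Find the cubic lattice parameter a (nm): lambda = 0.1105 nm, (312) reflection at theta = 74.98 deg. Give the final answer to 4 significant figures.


d = lambda / (2*sin(theta))
d = 0.1105 / (2*sin(74.98 deg))
d = 0.0572044 nm
a = d * sqrt(h^2+k^2+l^2) = 0.0572044 * sqrt(14)
a = 0.214 nm


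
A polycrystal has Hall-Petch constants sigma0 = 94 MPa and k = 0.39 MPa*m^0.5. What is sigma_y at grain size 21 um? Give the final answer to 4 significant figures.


sigma_y = sigma0 + k / sqrt(d)
d = 21 um = 2.1e-05 m
sigma_y = 94 + 0.39 / sqrt(2.1e-05)
sigma_y = 179.1 MPa


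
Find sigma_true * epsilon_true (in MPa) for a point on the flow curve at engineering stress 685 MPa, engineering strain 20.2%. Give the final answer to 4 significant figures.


sigma_true = sigma_eng * (1 + epsilon_eng)
sigma_true = 685 * (1 + 0.202) = 823.37 MPa
epsilon_true = ln(1 + epsilon_eng)
epsilon_true = ln(1 + 0.202) = 0.183987
sigma_true * epsilon_true = 823.37 * 0.183987 = 151.5 MPa


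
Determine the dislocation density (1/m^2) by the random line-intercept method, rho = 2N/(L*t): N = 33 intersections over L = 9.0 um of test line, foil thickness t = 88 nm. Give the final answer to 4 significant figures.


rho = 2N / (L * t)
L = 9.0 um = 9e-06 m, t = 88 nm = 8.8e-08 m
rho = 2 * 33 / (9e-06 * 8.8e-08)
rho = 8.333e+13 1/m^2


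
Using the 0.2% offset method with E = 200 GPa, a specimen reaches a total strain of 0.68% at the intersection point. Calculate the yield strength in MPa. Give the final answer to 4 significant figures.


Offset strain = 0.002
Elastic strain at yield = total_strain - offset = 6.8e-03 - 0.002 = 4.8e-03
sigma_y = E * elastic_strain = 200000 * 4.8e-03
sigma_y = 960 MPa


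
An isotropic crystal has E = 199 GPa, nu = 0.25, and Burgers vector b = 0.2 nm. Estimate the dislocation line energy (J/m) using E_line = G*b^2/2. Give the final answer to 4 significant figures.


Step 1: G = E / (2*(1+nu))
G = 199 / (2*(1+0.25)) = 79.6 GPa = 7.96e+10 Pa
Step 2: E_line = G*b^2/2
b = 0.2 nm = 2e-10 m
E_line = 0.5 * 7.96e+10 * (2e-10)^2 = 1.592e-09 J/m


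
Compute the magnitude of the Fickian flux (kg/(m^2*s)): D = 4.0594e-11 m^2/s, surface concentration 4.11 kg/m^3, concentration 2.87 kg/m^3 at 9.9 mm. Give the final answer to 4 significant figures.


J = -D * (dC/dx) = D * (C1 - C2) / dx
J = 4.0594e-11 * (4.11 - 2.87) / 9.9e-03
J = 5.085e-09 kg/(m^2*s)


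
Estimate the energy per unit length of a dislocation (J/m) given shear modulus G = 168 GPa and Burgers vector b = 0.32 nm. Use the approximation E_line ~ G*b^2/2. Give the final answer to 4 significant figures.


E = G*b^2/2
b = 0.32 nm = 3.2e-10 m
G = 168 GPa = 1.68e+11 Pa
E = 0.5 * 1.68e+11 * (3.2e-10)^2
E = 8.602e-09 J/m


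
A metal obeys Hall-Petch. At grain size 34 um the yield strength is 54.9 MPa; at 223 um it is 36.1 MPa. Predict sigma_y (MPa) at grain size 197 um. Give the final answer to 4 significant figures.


sigma_y = sigma0 + k / sqrt(d)
1/sqrt(d1) = 1/sqrt(3.4e-05) = 171.499;  1/sqrt(d2) = 66.965
k = (sigma1 - sigma2) / (1/sqrt(d1) - 1/sqrt(d2)) = (54.9 - 36.1) / (171.499 - 66.965) = 0.179846 MPa*m^0.5
sigma0 = sigma1 - k/sqrt(d1) = 54.9 - 0.179846*171.499 = 24.0566 MPa
sigma_y(d3) = 24.0566 + 0.179846 / sqrt(1.97e-04) = 36.87 MPa


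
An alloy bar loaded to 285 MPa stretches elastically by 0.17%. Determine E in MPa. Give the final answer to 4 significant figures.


E = sigma / epsilon
epsilon = 0.17% = 1.7e-03
E = 285 / 1.7e-03
E = 167600 MPa


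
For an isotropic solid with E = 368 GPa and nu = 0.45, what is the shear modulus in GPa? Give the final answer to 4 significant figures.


G = E / (2*(1+nu))
G = 368 / (2*(1+0.45))
G = 126.9 GPa


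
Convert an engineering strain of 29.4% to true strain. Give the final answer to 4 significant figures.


epsilon_true = ln(1 + epsilon_eng)
epsilon_true = ln(1 + 0.294)
epsilon_true = 0.2577


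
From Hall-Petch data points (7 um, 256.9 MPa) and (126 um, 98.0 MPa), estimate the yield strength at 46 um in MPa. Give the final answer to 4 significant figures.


sigma_y = sigma0 + k / sqrt(d)
1/sqrt(d1) = 1/sqrt(7e-06) = 377.964;  1/sqrt(d2) = 89.0871
k = (sigma1 - sigma2) / (1/sqrt(d1) - 1/sqrt(d2)) = (256.9 - 98.0) / (377.964 - 89.0871) = 0.55006 MPa*m^0.5
sigma0 = sigma1 - k/sqrt(d1) = 256.9 - 0.55006*377.964 = 48.9967 MPa
sigma_y(d3) = 48.9967 + 0.55006 / sqrt(4.6e-05) = 130.1 MPa


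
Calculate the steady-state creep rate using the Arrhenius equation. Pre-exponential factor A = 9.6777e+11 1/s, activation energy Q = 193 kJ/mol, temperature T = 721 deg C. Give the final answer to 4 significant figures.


rate = A * exp(-Q / (R*T))
T = 721 + 273.15 = 994.15 K
rate = 9.6777e+11 * exp(-193e3 / (8.314 * 994.15))
rate = 69.95 1/s


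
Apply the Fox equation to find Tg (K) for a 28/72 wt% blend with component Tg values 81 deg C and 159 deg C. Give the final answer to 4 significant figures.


1/Tg = w1/Tg1 + w2/Tg2 (in Kelvin)
Tg1 = 354.15 K, Tg2 = 432.15 K
1/Tg = 0.28/354.15 + 0.72/432.15
Tg = 407 K


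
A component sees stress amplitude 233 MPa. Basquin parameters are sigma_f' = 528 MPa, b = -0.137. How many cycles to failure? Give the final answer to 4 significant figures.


sigma_a = sigma_f' * (2*Nf)^b
2*Nf = (sigma_a / sigma_f')^(1/b)
2*Nf = (233 / 528)^(1/-0.137)
2*Nf = 391.986
Nf = 196 cycles


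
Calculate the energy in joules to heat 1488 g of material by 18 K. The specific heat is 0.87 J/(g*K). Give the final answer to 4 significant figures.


Q = m * cp * dT
Q = 1488 * 0.87 * 18
Q = 23300 J


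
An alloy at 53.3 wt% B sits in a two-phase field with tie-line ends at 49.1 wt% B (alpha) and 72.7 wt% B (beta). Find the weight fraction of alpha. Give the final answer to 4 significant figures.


f_alpha = (C_beta - C0) / (C_beta - C_alpha)
f_alpha = (72.7 - 53.3) / (72.7 - 49.1)
f_alpha = 0.822


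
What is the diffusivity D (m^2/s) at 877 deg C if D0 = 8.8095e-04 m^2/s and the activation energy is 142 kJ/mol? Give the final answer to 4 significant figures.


D = D0 * exp(-Qd / (R*T))
T = 1150.15 K
D = 8.8095e-04 * exp(-142e3 / (8.314 * 1150.15))
D = 3.131e-10 m^2/s


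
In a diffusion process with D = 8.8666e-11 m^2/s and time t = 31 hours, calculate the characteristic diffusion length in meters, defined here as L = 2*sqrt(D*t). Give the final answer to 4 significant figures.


t = 31 hr = 111600 s
Diffusion length = 2*sqrt(D*t)
= 2*sqrt(8.8666e-11 * 111600)
= 6.291e-03 m


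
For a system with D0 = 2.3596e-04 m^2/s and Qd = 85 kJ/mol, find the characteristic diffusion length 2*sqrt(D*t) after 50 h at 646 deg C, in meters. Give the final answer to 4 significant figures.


Step 1: D = D0 * exp(-Qd/(R*T))
T = 919.15 K
D = 2.3596e-04 * exp(-85e3 / (8.314 * 919.15)) = 3.48477e-09 m^2/s
Step 2: L = 2*sqrt(D*t)
t = 50 h = 180000 s
L = 2*sqrt(3.48477e-09 * 180000) = 0.05009 m


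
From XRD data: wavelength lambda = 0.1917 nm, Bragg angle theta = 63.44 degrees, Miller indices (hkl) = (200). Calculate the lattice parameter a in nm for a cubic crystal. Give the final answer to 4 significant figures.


d = lambda / (2*sin(theta))
d = 0.1917 / (2*sin(63.44 deg))
d = 0.107159 nm
a = d * sqrt(h^2+k^2+l^2) = 0.107159 * sqrt(4)
a = 0.2143 nm


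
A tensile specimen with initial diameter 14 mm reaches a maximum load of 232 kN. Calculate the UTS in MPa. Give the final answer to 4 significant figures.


A0 = pi*(d/2)^2 = pi*(14/2)^2 = 153.938 mm^2
UTS = F_max / A0 = 232*1000 / 153.938
UTS = 1507 MPa


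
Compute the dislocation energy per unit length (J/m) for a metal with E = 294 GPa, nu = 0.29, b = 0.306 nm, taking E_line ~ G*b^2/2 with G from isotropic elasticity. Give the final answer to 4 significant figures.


Step 1: G = E / (2*(1+nu))
G = 294 / (2*(1+0.29)) = 113.953 GPa = 1.13953e+11 Pa
Step 2: E_line = G*b^2/2
b = 0.306 nm = 3.06e-10 m
E_line = 0.5 * 1.13953e+11 * (3.06e-10)^2 = 5.335e-09 J/m


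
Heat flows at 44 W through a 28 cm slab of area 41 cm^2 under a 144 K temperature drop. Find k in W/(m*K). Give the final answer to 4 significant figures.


k = Q*L / (A*dT)
L = 0.28 m, A = 4.1e-03 m^2
k = 44 * 0.28 / (4.1e-03 * 144)
k = 20.87 W/(m*K)


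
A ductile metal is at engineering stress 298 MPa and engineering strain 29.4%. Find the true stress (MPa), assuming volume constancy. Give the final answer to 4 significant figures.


sigma_true = sigma_eng * (1 + epsilon_eng)
sigma_true = 298 * (1 + 0.294)
sigma_true = 385.6 MPa


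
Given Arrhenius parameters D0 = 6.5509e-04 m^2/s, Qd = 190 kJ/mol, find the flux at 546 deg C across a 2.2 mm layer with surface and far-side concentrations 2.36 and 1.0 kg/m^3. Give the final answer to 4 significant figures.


Step 1: D = D0 * exp(-Qd/(R*T))
T = 546 + 273.15 = 819.15 K
D = 6.5509e-04 * exp(-190e3 / (8.314 * 819.15)) = 5.01367e-16 m^2/s
Step 2: J = D * (C1 - C2) / dx
J = 5.01367e-16 * (2.36 - 1.0) / 2.2e-03
J = 3.099e-13 kg/(m^2*s)


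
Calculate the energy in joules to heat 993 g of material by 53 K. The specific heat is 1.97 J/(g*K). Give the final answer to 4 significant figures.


Q = m * cp * dT
Q = 993 * 1.97 * 53
Q = 103700 J


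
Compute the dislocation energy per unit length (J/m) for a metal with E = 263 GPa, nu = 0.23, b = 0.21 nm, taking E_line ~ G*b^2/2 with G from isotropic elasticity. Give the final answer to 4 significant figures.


Step 1: G = E / (2*(1+nu))
G = 263 / (2*(1+0.23)) = 106.911 GPa = 1.06911e+11 Pa
Step 2: E_line = G*b^2/2
b = 0.21 nm = 2.1e-10 m
E_line = 0.5 * 1.06911e+11 * (2.1e-10)^2 = 2.357e-09 J/m


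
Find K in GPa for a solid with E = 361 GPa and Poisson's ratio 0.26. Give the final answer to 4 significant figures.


K = E / (3*(1-2*nu))
K = 361 / (3*(1-2*0.26))
K = 250.7 GPa


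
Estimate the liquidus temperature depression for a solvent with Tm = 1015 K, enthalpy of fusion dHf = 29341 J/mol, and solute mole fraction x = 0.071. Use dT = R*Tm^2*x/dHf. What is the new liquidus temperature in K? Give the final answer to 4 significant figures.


dT = R*Tm^2*x / dHf
dT = 8.314 * 1015^2 * 0.071 / 29341
dT = 20.7265 K
T_new = 1015 - 20.7265 = 994.3 K


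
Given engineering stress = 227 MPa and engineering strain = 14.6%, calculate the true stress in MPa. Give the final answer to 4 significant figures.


sigma_true = sigma_eng * (1 + epsilon_eng)
sigma_true = 227 * (1 + 0.146)
sigma_true = 260.1 MPa


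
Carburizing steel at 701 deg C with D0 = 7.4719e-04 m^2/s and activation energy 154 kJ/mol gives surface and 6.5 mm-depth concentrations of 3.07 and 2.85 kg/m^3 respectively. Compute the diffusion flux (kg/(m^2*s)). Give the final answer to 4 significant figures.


Step 1: D = D0 * exp(-Qd/(R*T))
T = 701 + 273.15 = 974.15 K
D = 7.4719e-04 * exp(-154e3 / (8.314 * 974.15)) = 4.1261e-12 m^2/s
Step 2: J = D * (C1 - C2) / dx
J = 4.1261e-12 * (3.07 - 2.85) / 6.5e-03
J = 1.397e-10 kg/(m^2*s)


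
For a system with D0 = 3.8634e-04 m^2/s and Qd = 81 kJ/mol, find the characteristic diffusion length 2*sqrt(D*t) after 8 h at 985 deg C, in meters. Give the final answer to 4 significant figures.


Step 1: D = D0 * exp(-Qd/(R*T))
T = 1258.15 K
D = 3.8634e-04 * exp(-81e3 / (8.314 * 1258.15)) = 1.67483e-07 m^2/s
Step 2: L = 2*sqrt(D*t)
t = 8 h = 28800 s
L = 2*sqrt(1.67483e-07 * 28800) = 0.1389 m


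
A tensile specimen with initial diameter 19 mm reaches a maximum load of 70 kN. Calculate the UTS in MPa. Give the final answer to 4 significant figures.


A0 = pi*(d/2)^2 = pi*(19/2)^2 = 283.529 mm^2
UTS = F_max / A0 = 70*1000 / 283.529
UTS = 246.9 MPa
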